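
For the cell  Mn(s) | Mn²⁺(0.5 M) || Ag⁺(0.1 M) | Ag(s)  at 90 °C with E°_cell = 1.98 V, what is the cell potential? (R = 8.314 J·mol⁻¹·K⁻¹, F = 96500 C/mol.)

1.92 V

Balancing electrons gives n = 2; the reaction quotient is Q = [Mn²⁺]/[Ag⁺]^2 = 50.0.
E = E° − (RT/nF) ln Q = 1.98 − (8.314×363)/(2×96500) × (3.912) = 1.980 − 0.061 = 1.919 V.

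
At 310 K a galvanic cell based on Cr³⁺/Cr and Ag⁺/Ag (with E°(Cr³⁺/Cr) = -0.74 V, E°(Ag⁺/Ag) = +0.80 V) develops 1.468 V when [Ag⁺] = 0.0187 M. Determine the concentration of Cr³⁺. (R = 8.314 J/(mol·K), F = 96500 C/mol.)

0.021 M

From the Nernst equation, ln Q = nF(E° − E)/RT = 3×96500×(1.54 − 1.468)/(8.314×310) = 8.087, so Q = 3250.
With Q = [Cr³⁺]/[Ag⁺]^3 and the known concentrations, [Cr³⁺] in the numerator gives [Cr³⁺] = 0.021 M.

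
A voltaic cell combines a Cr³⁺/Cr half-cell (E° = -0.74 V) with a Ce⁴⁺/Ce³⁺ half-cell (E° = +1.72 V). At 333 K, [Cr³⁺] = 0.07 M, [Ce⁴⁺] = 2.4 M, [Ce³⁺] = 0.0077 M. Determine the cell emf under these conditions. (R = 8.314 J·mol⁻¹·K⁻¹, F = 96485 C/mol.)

2.65 V

The Ce⁴⁺/Ce³⁺ couple has the higher reduction potential and acts as the cathode, so E°_cell = +1.72 − (-0.74) = 2.46 V.
Balancing electrons gives n = 3; the reaction quotient is Q = [Cr³⁺]·[Ce³⁺]^3/[Ce⁴⁺]^3 = 2.31 × 10^-9.
E = E° − (RT/nF) ln Q = 2.46 − (8.314×333)/(3×96485) × (-19.885) = 2.460 + 0.190 = 2.650 V.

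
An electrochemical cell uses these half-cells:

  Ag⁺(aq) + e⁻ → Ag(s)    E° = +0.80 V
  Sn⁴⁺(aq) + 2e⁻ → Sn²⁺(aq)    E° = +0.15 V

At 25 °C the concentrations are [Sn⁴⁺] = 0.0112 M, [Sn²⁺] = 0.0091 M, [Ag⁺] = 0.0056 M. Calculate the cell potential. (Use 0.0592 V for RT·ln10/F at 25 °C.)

0.514 V

The Ag⁺/Ag couple has the higher reduction potential and acts as the cathode, so E°_cell = +0.80 − (+0.15) = 0.65 V.
Balancing electrons gives n = 2; the reaction quotient is Q = [Sn⁴⁺]/([Sn²⁺]·[Ag⁺]^2) = 3.92 × 10^4.
At 25 °C, E = E° − (0.0592/n) log Q = 0.65 − (0.0592/2)(4.594) = 0.650 − 0.136 = 0.514 V.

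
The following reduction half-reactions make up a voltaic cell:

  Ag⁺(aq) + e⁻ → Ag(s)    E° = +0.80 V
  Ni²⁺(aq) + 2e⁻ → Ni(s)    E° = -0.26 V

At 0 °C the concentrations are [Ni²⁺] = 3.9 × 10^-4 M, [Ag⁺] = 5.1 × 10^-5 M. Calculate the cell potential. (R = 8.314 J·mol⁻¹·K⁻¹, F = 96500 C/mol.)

The Ag⁺/Ag couple has the higher reduction potential and acts as the cathode, so E°_cell = +0.80 − (-0.26) = 1.06 V.
Balancing electrons gives n = 2; the reaction quotient is Q = [Ni²⁺]/[Ag⁺]^2 = 1.5 × 10^5.
E = E° − (RT/nF) ln Q = 1.06 − (8.314×273)/(2×96500) × (11.918) = 1.060 − 0.140 = 0.920 V.

0.920 V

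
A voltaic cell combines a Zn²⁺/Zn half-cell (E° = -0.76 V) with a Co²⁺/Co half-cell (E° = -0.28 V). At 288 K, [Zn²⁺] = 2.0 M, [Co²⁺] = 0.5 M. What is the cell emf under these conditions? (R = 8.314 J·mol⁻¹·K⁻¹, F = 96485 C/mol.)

The Co²⁺/Co couple has the higher reduction potential and acts as the cathode, so E°_cell = -0.28 − (-0.76) = 0.48 V.
Balancing electrons gives n = 2; the reaction quotient is Q = [Zn²⁺]/[Co²⁺] = 4.00.
E = E° − (RT/nF) ln Q = 0.48 − (8.314×288)/(2×96485) × (1.386) = 0.480 − 0.017 = 0.463 V.

0.463 V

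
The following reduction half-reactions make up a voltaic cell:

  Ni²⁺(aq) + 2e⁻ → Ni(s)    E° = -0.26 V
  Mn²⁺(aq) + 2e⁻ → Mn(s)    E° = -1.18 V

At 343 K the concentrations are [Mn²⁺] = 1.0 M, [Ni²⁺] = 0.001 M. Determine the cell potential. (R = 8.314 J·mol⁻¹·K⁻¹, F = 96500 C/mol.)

The Ni²⁺/Ni couple has the higher reduction potential and acts as the cathode, so E°_cell = -0.26 − (-1.18) = 0.92 V.
Balancing electrons gives n = 2; the reaction quotient is Q = [Mn²⁺]/[Ni²⁺] = 1000.
E = E° − (RT/nF) ln Q = 0.92 − (8.314×343)/(2×96500) × (6.908) = 0.920 − 0.102 = 0.818 V.

0.818 V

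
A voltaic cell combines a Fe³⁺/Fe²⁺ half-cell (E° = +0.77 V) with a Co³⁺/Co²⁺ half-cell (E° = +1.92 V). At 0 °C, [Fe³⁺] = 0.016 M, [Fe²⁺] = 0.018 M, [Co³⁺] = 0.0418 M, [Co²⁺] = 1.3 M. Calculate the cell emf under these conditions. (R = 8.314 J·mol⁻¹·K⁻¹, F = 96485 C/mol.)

The Co³⁺/Co²⁺ couple has the higher reduction potential and acts as the cathode, so E°_cell = +1.92 − (+0.77) = 1.15 V.
Balancing electrons gives n = 1; the reaction quotient is Q = [Fe³⁺]·[Co²⁺]/([Fe²⁺]·[Co³⁺]) = 27.6.
E = E° − (RT/nF) ln Q = 1.15 − (8.314×273)/(1×96485) × (3.319) = 1.150 − 0.078 = 1.072 V.

1.07 V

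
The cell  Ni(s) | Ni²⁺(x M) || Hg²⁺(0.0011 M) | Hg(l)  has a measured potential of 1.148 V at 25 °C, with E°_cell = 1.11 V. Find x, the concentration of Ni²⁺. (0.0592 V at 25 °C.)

From the Nernst equation, log Q = n(E° − E)/0.0592 = 2(1.11 − 1.148)/0.0592 = -1.284, so Q = 0.0520.
With Q = [Ni²⁺]/[Hg²⁺] and the known concentrations, [Ni²⁺] in the numerator gives [Ni²⁺] = 5.7 × 10^-5 M.

5.7 × 10^-5 M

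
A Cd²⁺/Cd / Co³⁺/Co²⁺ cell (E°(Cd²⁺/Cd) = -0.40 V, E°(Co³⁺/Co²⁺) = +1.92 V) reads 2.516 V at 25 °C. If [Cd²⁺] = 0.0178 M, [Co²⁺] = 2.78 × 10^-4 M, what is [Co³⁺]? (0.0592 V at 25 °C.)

From the Nernst equation, log Q = n(E° − E)/0.0592 = 2(2.32 − 2.516)/0.0592 = -6.622, so Q = 2.39 × 10^-7.
With Q = [Cd²⁺]·[Co²⁺]^2/[Co³⁺]^2 and the known concentrations, [Co³⁺]^2 in the denominator gives [Co³⁺] = 0.076 M.

0.076 M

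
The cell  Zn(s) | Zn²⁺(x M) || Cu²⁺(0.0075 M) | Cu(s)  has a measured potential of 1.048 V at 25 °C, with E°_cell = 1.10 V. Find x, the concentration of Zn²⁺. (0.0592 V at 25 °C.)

From the Nernst equation, log Q = n(E° − E)/0.0592 = 2(1.10 − 1.048)/0.0592 = 1.757, so Q = 57.1.
With Q = [Zn²⁺]/[Cu²⁺] and the known concentrations, [Zn²⁺] in the numerator gives [Zn²⁺] = 0.43 M.

0.43 M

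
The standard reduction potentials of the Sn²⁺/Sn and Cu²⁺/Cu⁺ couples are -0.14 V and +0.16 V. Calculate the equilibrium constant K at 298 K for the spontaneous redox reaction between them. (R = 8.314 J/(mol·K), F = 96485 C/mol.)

1.4 × 10^10

E°_cell = +0.16 − (-0.14) = 0.30 V, with n = 2 electrons transferred.
At equilibrium E = 0, so the Nernst equation gives ln K = nFE°/RT = (2)(96485)(0.30)/((8.314)(298)) = 23.37.
K = e^23.37 = 1.4 × 10^10.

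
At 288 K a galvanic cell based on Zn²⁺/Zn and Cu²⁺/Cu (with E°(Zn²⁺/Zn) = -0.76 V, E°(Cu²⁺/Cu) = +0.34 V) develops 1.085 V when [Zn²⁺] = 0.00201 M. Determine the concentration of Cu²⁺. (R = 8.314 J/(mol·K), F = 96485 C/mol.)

From the Nernst equation, ln Q = nF(E° − E)/RT = 2×96485×(1.10 − 1.085)/(8.314×288) = 1.209, so Q = 3.35.
With Q = [Zn²⁺]/[Cu²⁺] and the known concentrations, [Cu²⁺] in the denominator gives [Cu²⁺] = 6 × 10^-4 M.

6 × 10^-4 M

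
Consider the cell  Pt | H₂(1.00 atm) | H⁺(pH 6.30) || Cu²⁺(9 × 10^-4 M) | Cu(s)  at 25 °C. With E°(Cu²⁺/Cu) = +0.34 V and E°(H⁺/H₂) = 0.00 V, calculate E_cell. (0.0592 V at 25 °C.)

The Cu²⁺/Cu couple is the cathode, so E°_cell = 0.34 V; n = 2.
[H⁺] = 10^(−6.30) = 5 × 10^-7 M, and Q = [H⁺]^2 / ([Cu²⁺]·P(H₂)) = 2.79 × 10^-10.
E = E° − (0.0592/2) log Q = 0.34 − (0.0592/2)(-9.554) = 0.623 V.

0.62 V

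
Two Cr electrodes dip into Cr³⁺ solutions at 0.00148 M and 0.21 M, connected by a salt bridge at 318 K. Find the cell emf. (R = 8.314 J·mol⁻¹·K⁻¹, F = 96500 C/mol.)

0.045 V

Both half-cells are Cr³⁺/Cr, so E°_cell = 0. The concentrated side is the cathode; the cell reaction moves Cr³⁺ from high to low concentration with n = 3.
Q = [Cr³⁺]_dilute/[Cr³⁺]_conc = 0.00148/0.21 = 0.00705.
E = 0 − (RT/nF) ln Q = −((8.314×318)/(3×96500))(-4.955) = 0.0453 V.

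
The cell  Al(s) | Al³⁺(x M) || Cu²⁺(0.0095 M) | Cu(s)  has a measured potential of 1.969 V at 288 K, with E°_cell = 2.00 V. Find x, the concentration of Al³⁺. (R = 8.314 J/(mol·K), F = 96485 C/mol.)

From the Nernst equation, ln Q = nF(E° − E)/RT = 6×96485×(2.00 − 1.969)/(8.314×288) = 7.495, so Q = 1800.
With Q = [Al³⁺]^2/[Cu²⁺]^3 and the known concentrations, [Al³⁺]^2 in the numerator gives [Al³⁺] = 0.039 M.

0.039 M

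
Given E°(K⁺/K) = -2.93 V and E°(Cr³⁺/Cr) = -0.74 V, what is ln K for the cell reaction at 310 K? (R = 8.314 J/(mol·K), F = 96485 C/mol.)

E°_cell = -0.74 − (-2.93) = 2.19 V, with n = 3 electrons transferred.
At equilibrium E = 0, so the Nernst equation gives ln K = nFE°/RT = (3)(96485)(2.19)/((8.314)(310)) = 245.95.

ln K = 246.0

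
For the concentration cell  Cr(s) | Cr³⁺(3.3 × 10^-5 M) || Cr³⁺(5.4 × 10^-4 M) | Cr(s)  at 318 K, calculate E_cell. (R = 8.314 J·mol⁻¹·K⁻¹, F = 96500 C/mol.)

Both half-cells are Cr³⁺/Cr, so E°_cell = 0. The concentrated side is the cathode; the cell reaction moves Cr³⁺ from high to low concentration with n = 3.
Q = [Cr³⁺]_dilute/[Cr³⁺]_conc = 3.3 × 10^-5/5.4 × 10^-4 = 0.0611.
E = 0 − (RT/nF) ln Q = −((8.314×318)/(3×96500))(-2.795) = 0.0255 V.

0.026 V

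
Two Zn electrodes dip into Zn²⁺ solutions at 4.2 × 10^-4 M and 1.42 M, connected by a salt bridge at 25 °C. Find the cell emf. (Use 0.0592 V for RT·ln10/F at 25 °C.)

0.10 V

Both half-cells are Zn²⁺/Zn, so E°_cell = 0. The concentrated side is the cathode; the cell reaction moves Zn²⁺ from high to low concentration with n = 2.
Q = [Zn²⁺]_dilute/[Zn²⁺]_conc = 4.2 × 10^-4/1.42 = 2.96 × 10^-4.
E = 0 − (0.0592/2) log Q = −(0.0592/2)(-3.529) = 0.1045 V.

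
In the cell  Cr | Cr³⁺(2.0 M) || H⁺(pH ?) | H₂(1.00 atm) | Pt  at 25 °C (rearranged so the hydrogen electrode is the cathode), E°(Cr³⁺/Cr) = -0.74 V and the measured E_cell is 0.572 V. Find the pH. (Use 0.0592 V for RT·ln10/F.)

E°_cell = 0.74 V and n = 6.
log Q = n(E° − E)/0.0592 = 6×(0.74 − 0.572)/0.0592 = 17.027.
With Q = [Cr³⁺]^2·P(H₂)^3 / [H⁺]^6, solving for [H⁺] gives log[H⁺] = -2.737, so pH = 2.74.

pH = 2.74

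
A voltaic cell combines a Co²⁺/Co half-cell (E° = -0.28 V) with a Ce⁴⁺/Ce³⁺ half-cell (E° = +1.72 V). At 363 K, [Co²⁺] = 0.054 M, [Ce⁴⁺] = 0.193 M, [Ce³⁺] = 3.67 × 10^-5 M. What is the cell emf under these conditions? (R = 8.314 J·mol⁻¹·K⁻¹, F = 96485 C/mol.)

2.31 V

The Ce⁴⁺/Ce³⁺ couple has the higher reduction potential and acts as the cathode, so E°_cell = +1.72 − (-0.28) = 2.00 V.
Balancing electrons gives n = 2; the reaction quotient is Q = [Co²⁺]·[Ce³⁺]^2/[Ce⁴⁺]^2 = 1.95 × 10^-9.
E = E° − (RT/nF) ln Q = 2.00 − (8.314×363)/(2×96485) × (-20.054) = 2.000 + 0.314 = 2.314 V.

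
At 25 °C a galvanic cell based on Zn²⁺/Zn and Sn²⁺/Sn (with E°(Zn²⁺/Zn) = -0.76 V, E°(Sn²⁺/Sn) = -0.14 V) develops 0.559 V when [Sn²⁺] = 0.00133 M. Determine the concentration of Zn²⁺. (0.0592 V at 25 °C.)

From the Nernst equation, log Q = n(E° − E)/0.0592 = 2(0.62 − 0.559)/0.0592 = 2.061, so Q = 115.
With Q = [Zn²⁺]/[Sn²⁺] and the known concentrations, [Zn²⁺] in the numerator gives [Zn²⁺] = 0.15 M.

0.15 M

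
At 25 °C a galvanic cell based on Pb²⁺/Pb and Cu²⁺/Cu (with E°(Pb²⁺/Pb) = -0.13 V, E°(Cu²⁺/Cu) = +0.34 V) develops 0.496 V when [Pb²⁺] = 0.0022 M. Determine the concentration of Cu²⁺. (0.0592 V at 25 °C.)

0.017 M

From the Nernst equation, log Q = n(E° − E)/0.0592 = 2(0.47 − 0.496)/0.0592 = -0.878, so Q = 0.132.
With Q = [Pb²⁺]/[Cu²⁺] and the known concentrations, [Cu²⁺] in the denominator gives [Cu²⁺] = 0.017 M.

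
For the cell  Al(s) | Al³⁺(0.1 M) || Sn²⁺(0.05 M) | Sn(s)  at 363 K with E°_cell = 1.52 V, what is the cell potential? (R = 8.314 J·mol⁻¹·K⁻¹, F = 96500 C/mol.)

Balancing electrons gives n = 6; the reaction quotient is Q = [Al³⁺]^2/[Sn²⁺]^3 = 80.0.
E = E° − (RT/nF) ln Q = 1.52 − (8.314×363)/(6×96500) × (4.382) = 1.520 − 0.023 = 1.497 V.

1.50 V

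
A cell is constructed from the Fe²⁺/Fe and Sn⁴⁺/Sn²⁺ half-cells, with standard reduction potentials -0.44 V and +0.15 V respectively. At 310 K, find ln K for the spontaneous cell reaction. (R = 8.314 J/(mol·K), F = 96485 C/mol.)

ln K = 44.2

E°_cell = +0.15 − (-0.44) = 0.59 V, with n = 2 electrons transferred.
At equilibrium E = 0, so the Nernst equation gives ln K = nFE°/RT = (2)(96485)(0.59)/((8.314)(310)) = 44.17.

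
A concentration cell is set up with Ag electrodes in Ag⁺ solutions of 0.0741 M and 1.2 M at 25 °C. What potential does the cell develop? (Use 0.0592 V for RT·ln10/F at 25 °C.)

0.072 V

Both half-cells are Ag⁺/Ag, so E°_cell = 0. The concentrated side is the cathode; the cell reaction moves Ag⁺ from high to low concentration with n = 1.
Q = [Ag⁺]_dilute/[Ag⁺]_conc = 0.0741/1.2 = 0.0617.
E = 0 − (0.0592/1) log Q = −(0.0592/1)(-1.209) = 0.0716 V.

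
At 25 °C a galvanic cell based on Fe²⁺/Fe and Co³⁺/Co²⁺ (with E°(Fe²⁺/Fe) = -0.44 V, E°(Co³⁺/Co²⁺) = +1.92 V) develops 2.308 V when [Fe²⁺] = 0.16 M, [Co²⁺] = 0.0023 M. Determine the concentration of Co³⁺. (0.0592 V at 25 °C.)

1.2 × 10^-4 M

From the Nernst equation, log Q = n(E° − E)/0.0592 = 2(2.36 − 2.308)/0.0592 = 1.757, so Q = 57.1.
With Q = [Fe²⁺]·[Co²⁺]^2/[Co³⁺]^2 and the known concentrations, [Co³⁺]^2 in the denominator gives [Co³⁺] = 1.2 × 10^-4 M.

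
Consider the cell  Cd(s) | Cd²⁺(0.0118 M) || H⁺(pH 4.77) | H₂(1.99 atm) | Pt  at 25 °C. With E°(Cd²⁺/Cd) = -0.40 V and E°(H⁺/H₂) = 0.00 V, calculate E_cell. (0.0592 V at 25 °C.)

0.17 V

The hydrogen couple is the cathode, so E°_cell = 0.40 V; n = 2.
[H⁺] = 10^(−4.77) = 1.7 × 10^-5 M, and Q = [Cd²⁺]·P(H₂) / [H⁺]^2 = 8.14 × 10^7.
E = E° − (0.0592/2) log Q = 0.40 − (0.0592/2)(7.911) = 0.166 V.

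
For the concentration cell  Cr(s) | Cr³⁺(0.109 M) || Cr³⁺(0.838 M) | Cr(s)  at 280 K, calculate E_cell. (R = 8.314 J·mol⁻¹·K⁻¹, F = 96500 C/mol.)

0.016 V

Both half-cells are Cr³⁺/Cr, so E°_cell = 0. The concentrated side is the cathode; the cell reaction moves Cr³⁺ from high to low concentration with n = 3.
Q = [Cr³⁺]_dilute/[Cr³⁺]_conc = 0.109/0.838 = 0.130.
E = 0 − (RT/nF) ln Q = −((8.314×280)/(3×96500))(-2.040) = 0.0164 V.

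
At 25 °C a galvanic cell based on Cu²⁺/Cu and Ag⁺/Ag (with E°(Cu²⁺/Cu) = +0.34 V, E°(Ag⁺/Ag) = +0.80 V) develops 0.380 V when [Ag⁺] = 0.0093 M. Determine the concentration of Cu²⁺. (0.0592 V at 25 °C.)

From the Nernst equation, log Q = n(E° − E)/0.0592 = 2(0.46 − 0.380)/0.0592 = 2.703, so Q = 504.
With Q = [Cu²⁺]/[Ag⁺]^2 and the known concentrations, [Cu²⁺] in the numerator gives [Cu²⁺] = 0.044 M.

0.044 M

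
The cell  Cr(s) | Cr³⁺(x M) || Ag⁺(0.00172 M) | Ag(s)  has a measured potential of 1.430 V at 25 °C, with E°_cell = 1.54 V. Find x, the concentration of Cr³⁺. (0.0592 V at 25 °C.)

From the Nernst equation, log Q = n(E° − E)/0.0592 = 3(1.54 − 1.430)/0.0592 = 5.574, so Q = 3.75 × 10^5.
With Q = [Cr³⁺]/[Ag⁺]^3 and the known concentrations, [Cr³⁺] in the numerator gives [Cr³⁺] = 0.0019 M.

0.0019 M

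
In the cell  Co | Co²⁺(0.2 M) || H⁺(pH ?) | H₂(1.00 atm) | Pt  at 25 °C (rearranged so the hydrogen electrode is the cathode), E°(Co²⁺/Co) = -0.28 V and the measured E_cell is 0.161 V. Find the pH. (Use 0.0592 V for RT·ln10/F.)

E°_cell = 0.28 V and n = 2.
log Q = n(E° − E)/0.0592 = 2×(0.28 − 0.161)/0.0592 = 4.020.
With Q = [Co²⁺]·P(H₂) / [H⁺]^2, solving for [H⁺] gives log[H⁺] = -2.360, so pH = 2.36.

pH = 2.36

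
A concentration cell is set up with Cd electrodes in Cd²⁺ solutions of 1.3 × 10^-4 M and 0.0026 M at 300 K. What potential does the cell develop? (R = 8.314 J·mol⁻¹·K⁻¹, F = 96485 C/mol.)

Both half-cells are Cd²⁺/Cd, so E°_cell = 0. The concentrated side is the cathode; the cell reaction moves Cd²⁺ from high to low concentration with n = 2.
Q = [Cd²⁺]_dilute/[Cd²⁺]_conc = 1.3 × 10^-4/0.0026 = 0.0500.
E = 0 − (RT/nF) ln Q = −((8.314×300)/(2×96485))(-2.996) = 0.0387 V.

0.039 V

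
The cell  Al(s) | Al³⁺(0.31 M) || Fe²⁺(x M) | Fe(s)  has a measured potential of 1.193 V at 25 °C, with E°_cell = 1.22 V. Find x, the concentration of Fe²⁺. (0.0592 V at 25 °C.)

From the Nernst equation, log Q = n(E° − E)/0.0592 = 6(1.22 − 1.193)/0.0592 = 2.736, so Q = 545.
With Q = [Al³⁺]^2/[Fe²⁺]^3 and the known concentrations, [Fe²⁺]^3 in the denominator gives [Fe²⁺] = 0.056 M.

0.056 M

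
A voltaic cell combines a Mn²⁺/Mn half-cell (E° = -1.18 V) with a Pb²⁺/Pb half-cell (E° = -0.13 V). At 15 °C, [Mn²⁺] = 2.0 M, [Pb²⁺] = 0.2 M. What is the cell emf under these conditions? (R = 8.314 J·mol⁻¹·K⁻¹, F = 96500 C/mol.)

1.02 V

The Pb²⁺/Pb couple has the higher reduction potential and acts as the cathode, so E°_cell = -0.13 − (-1.18) = 1.05 V.
Balancing electrons gives n = 2; the reaction quotient is Q = [Mn²⁺]/[Pb²⁺] = 10.0.
E = E° − (RT/nF) ln Q = 1.05 − (8.314×288)/(2×96500) × (2.303) = 1.050 − 0.029 = 1.021 V.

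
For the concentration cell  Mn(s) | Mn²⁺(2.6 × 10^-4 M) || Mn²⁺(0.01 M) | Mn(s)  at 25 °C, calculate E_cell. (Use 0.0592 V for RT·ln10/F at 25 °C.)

0.047 V

Both half-cells are Mn²⁺/Mn, so E°_cell = 0. The concentrated side is the cathode; the cell reaction moves Mn²⁺ from high to low concentration with n = 2.
Q = [Mn²⁺]_dilute/[Mn²⁺]_conc = 2.6 × 10^-4/0.01 = 0.0260.
E = 0 − (0.0592/2) log Q = −(0.0592/2)(-1.585) = 0.0469 V.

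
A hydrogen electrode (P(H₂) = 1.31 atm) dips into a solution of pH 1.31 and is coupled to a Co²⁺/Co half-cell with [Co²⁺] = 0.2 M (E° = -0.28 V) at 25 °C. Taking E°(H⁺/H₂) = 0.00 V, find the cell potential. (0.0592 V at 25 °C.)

The hydrogen couple is the cathode, so E°_cell = 0.28 V; n = 2.
[H⁺] = 10^(−1.31) = 0.049 M, and Q = [Co²⁺]·P(H₂) / [H⁺]^2 = 109.
E = E° − (0.0592/2) log Q = 0.28 − (0.0592/2)(2.038) = 0.220 V.

0.22 V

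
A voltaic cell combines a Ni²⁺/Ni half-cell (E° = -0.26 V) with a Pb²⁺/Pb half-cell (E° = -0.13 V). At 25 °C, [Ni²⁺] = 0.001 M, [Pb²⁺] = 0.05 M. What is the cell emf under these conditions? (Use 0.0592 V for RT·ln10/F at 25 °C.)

0.180 V

The Pb²⁺/Pb couple has the higher reduction potential and acts as the cathode, so E°_cell = -0.13 − (-0.26) = 0.13 V.
Balancing electrons gives n = 2; the reaction quotient is Q = [Ni²⁺]/[Pb²⁺] = 0.0200.
At 25 °C, E = E° − (0.0592/n) log Q = 0.13 − (0.0592/2)(-1.699) = 0.130 + 0.050 = 0.180 V.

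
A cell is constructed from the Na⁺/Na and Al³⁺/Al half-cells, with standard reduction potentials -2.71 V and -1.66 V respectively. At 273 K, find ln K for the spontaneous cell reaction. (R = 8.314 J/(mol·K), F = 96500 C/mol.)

E°_cell = -1.66 − (-2.71) = 1.05 V, with n = 3 electrons transferred.
At equilibrium E = 0, so the Nernst equation gives ln K = nFE°/RT = (3)(96500)(1.05)/((8.314)(273)) = 133.93.

ln K = 133.9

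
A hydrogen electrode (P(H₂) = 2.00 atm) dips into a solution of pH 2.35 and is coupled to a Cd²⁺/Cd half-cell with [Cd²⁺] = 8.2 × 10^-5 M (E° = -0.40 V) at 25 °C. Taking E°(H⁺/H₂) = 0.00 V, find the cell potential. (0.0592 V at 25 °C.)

The hydrogen couple is the cathode, so E°_cell = 0.40 V; n = 2.
[H⁺] = 10^(−2.35) = 0.0045 M, and Q = [Cd²⁺]·P(H₂) / [H⁺]^2 = 8.22.
E = E° − (0.0592/2) log Q = 0.40 − (0.0592/2)(0.915) = 0.373 V.

0.37 V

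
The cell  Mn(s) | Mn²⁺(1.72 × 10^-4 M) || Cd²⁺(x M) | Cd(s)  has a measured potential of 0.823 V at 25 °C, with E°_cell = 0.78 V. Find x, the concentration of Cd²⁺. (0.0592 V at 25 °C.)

From the Nernst equation, log Q = n(E° − E)/0.0592 = 2(0.78 − 0.823)/0.0592 = -1.453, so Q = 0.0353.
With Q = [Mn²⁺]/[Cd²⁺] and the known concentrations, [Cd²⁺] in the denominator gives [Cd²⁺] = 0.0049 M.

0.0049 M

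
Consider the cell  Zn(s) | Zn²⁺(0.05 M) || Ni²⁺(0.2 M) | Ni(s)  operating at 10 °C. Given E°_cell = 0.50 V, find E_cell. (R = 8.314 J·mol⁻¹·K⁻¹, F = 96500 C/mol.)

0.517 V

Balancing electrons gives n = 2; the reaction quotient is Q = [Zn²⁺]/[Ni²⁺] = 0.250.
E = E° − (RT/nF) ln Q = 0.50 − (8.314×283)/(2×96500) × (-1.386) = 0.500 + 0.017 = 0.517 V.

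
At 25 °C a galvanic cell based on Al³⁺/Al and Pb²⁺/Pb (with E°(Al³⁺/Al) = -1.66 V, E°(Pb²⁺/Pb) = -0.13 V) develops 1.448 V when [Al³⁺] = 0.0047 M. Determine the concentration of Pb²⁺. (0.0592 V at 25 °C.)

4.8 × 10^-5 M

From the Nernst equation, log Q = n(E° − E)/0.0592 = 6(1.53 − 1.448)/0.0592 = 8.311, so Q = 2.05 × 10^8.
With Q = [Al³⁺]^2/[Pb²⁺]^3 and the known concentrations, [Pb²⁺]^3 in the denominator gives [Pb²⁺] = 4.8 × 10^-5 M.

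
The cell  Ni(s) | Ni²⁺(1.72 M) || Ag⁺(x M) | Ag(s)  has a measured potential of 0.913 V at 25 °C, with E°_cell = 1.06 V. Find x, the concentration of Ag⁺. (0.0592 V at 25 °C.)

0.0043 M

From the Nernst equation, log Q = n(E° − E)/0.0592 = 2(1.06 − 0.913)/0.0592 = 4.966, so Q = 9.25 × 10^4.
With Q = [Ni²⁺]/[Ag⁺]^2 and the known concentrations, [Ag⁺]^2 in the denominator gives [Ag⁺] = 0.0043 M.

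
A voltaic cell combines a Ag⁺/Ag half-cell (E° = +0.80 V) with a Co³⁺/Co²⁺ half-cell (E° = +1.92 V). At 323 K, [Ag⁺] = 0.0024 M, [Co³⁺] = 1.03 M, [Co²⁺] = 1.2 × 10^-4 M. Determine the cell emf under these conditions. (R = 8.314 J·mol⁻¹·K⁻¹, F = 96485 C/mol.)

The Co³⁺/Co²⁺ couple has the higher reduction potential and acts as the cathode, so E°_cell = +1.92 − (+0.80) = 1.12 V.
Balancing electrons gives n = 1; the reaction quotient is Q = [Ag⁺]·[Co²⁺]/[Co³⁺] = 2.8 × 10^-7.
E = E° − (RT/nF) ln Q = 1.12 − (8.314×323)/(1×96485) × (-15.090) = 1.120 + 0.420 = 1.540 V.

1.54 V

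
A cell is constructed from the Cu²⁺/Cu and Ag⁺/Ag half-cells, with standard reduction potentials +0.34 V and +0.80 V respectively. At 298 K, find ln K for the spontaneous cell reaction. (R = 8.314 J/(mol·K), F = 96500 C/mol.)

ln K = 35.8

E°_cell = +0.80 − (+0.34) = 0.46 V, with n = 2 electrons transferred.
At equilibrium E = 0, so the Nernst equation gives ln K = nFE°/RT = (2)(96500)(0.46)/((8.314)(298)) = 35.83.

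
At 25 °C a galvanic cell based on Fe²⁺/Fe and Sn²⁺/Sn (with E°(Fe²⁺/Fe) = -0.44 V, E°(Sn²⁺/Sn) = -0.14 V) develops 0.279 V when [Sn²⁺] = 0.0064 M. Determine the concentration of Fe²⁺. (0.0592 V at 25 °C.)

0.033 M

From the Nernst equation, log Q = n(E° − E)/0.0592 = 2(0.30 − 0.279)/0.0592 = 0.709, so Q = 5.12.
With Q = [Fe²⁺]/[Sn²⁺] and the known concentrations, [Fe²⁺] in the numerator gives [Fe²⁺] = 0.033 M.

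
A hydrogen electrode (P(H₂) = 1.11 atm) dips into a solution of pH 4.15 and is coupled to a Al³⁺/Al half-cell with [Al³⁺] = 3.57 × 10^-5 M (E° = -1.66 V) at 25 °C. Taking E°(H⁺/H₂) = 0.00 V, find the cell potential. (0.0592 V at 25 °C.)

The hydrogen couple is the cathode, so E°_cell = 1.66 V; n = 6.
[H⁺] = 10^(−4.15) = 7.1 × 10^-5 M, and Q = [Al³⁺]^2·P(H₂)^3 / [H⁺]^6 = 1.38 × 10^16.
E = E° − (0.0592/6) log Q = 1.66 − (0.0592/6)(16.141) = 1.501 V.

1.50 V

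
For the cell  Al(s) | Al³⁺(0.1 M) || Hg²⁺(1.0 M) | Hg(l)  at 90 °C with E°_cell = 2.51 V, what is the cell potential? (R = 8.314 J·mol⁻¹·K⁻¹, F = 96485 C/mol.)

Balancing electrons gives n = 6; the reaction quotient is Q = [Al³⁺]^2/[Hg²⁺]^3 = 0.0100.
E = E° − (RT/nF) ln Q = 2.51 − (8.314×363)/(6×96485) × (-4.605) = 2.510 + 0.024 = 2.534 V.

2.53 V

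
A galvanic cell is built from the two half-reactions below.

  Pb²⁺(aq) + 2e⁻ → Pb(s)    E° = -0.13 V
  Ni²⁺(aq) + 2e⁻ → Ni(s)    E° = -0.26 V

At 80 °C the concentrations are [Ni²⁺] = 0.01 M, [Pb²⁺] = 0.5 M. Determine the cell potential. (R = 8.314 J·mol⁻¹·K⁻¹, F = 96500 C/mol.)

0.189 V

The Pb²⁺/Pb couple has the higher reduction potential and acts as the cathode, so E°_cell = -0.13 − (-0.26) = 0.13 V.
Balancing electrons gives n = 2; the reaction quotient is Q = [Ni²⁺]/[Pb²⁺] = 0.0200.
E = E° − (RT/nF) ln Q = 0.13 − (8.314×353)/(2×96500) × (-3.912) = 0.130 + 0.059 = 0.189 V.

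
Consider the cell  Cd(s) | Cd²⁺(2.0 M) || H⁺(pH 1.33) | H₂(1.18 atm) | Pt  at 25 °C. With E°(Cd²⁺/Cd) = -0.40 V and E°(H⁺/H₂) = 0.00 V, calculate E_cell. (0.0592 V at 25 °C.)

The hydrogen couple is the cathode, so E°_cell = 0.40 V; n = 2.
[H⁺] = 10^(−1.33) = 0.047 M, and Q = [Cd²⁺]·P(H₂) / [H⁺]^2 = 1080.
E = E° − (0.0592/2) log Q = 0.40 − (0.0592/2)(3.033) = 0.310 V.

0.31 V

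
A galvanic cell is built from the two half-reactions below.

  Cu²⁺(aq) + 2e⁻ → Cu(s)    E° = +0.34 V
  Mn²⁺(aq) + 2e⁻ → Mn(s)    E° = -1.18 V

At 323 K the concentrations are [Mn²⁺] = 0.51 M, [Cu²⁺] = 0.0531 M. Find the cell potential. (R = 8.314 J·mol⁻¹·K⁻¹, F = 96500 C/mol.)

The Cu²⁺/Cu couple has the higher reduction potential and acts as the cathode, so E°_cell = +0.34 − (-1.18) = 1.52 V.
Balancing electrons gives n = 2; the reaction quotient is Q = [Mn²⁺]/[Cu²⁺] = 9.60.
E = E° − (RT/nF) ln Q = 1.52 − (8.314×323)/(2×96500) × (2.262) = 1.520 − 0.031 = 1.489 V.

1.49 V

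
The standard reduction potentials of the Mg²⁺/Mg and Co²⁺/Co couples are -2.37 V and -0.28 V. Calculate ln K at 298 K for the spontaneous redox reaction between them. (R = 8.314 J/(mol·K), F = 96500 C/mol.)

E°_cell = -0.28 − (-2.37) = 2.09 V, with n = 2 electrons transferred.
At equilibrium E = 0, so the Nernst equation gives ln K = nFE°/RT = (2)(96500)(2.09)/((8.314)(298)) = 162.81.

ln K = 162.8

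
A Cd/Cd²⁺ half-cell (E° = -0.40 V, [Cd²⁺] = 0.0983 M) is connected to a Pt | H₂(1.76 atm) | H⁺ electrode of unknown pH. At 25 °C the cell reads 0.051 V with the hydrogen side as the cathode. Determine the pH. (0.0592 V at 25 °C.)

E°_cell = 0.40 V and n = 2.
log Q = n(E° − E)/0.0592 = 2×(0.40 − 0.051)/0.0592 = 11.791.
With Q = [Cd²⁺]·P(H₂) / [H⁺]^2, solving for [H⁺] gives log[H⁺] = -6.276, so pH = 6.28.

pH = 6.28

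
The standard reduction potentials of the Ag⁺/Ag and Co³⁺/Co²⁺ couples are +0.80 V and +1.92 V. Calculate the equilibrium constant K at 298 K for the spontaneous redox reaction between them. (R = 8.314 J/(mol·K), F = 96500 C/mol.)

E°_cell = +1.92 − (+0.80) = 1.12 V, with n = 1 electron transferred.
At equilibrium E = 0, so the Nernst equation gives ln K = nFE°/RT = (1)(96500)(1.12)/((8.314)(298)) = 43.62.
K = e^43.62 = 8.8 × 10^18.

8.8 × 10^18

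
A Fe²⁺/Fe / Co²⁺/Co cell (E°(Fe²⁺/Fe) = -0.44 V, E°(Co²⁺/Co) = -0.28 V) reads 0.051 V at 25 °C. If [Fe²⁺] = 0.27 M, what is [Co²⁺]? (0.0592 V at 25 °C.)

5.6 × 10^-5 M

From the Nernst equation, log Q = n(E° − E)/0.0592 = 2(0.16 − 0.051)/0.0592 = 3.682, so Q = 4810.
With Q = [Fe²⁺]/[Co²⁺] and the known concentrations, [Co²⁺] in the denominator gives [Co²⁺] = 5.6 × 10^-5 M.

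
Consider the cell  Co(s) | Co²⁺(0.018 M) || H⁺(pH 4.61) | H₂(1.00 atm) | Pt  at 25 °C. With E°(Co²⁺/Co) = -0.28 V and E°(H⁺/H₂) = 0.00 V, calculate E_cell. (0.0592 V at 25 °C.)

0.059 V

The hydrogen couple is the cathode, so E°_cell = 0.28 V; n = 2.
[H⁺] = 10^(−4.61) = 2.5 × 10^-5 M, and Q = [Co²⁺]·P(H₂) / [H⁺]^2 = 2.99 × 10^7.
E = E° − (0.0592/2) log Q = 0.28 − (0.0592/2)(7.475) = 0.059 V.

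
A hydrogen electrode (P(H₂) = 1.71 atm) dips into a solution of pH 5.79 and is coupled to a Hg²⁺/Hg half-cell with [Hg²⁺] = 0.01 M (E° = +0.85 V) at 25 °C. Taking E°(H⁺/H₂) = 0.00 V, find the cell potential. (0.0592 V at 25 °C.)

The Hg²⁺/Hg couple is the cathode, so E°_cell = 0.85 V; n = 2.
[H⁺] = 10^(−5.79) = 1.6 × 10^-6 M, and Q = [H⁺]^2 / ([Hg²⁺]·P(H₂)) = 1.54 × 10^-10.
E = E° − (0.0592/2) log Q = 0.85 − (0.0592/2)(-9.813) = 1.140 V.

1.14 V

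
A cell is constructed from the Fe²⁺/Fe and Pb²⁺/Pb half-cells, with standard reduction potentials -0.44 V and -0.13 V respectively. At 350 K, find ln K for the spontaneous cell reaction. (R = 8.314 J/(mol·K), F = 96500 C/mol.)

E°_cell = -0.13 − (-0.44) = 0.31 V, with n = 2 electrons transferred.
At equilibrium E = 0, so the Nernst equation gives ln K = nFE°/RT = (2)(96500)(0.31)/((8.314)(350)) = 20.56.

ln K = 20.6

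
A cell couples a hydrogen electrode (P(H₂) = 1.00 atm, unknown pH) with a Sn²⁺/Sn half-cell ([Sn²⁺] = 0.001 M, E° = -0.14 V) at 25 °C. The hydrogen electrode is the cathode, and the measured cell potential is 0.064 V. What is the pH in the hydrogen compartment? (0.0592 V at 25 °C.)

E°_cell = 0.14 V and n = 2.
log Q = n(E° − E)/0.0592 = 2×(0.14 − 0.064)/0.0592 = 2.568.
With Q = [Sn²⁺]·P(H₂) / [H⁺]^2, solving for [H⁺] gives log[H⁺] = -2.784, so pH = 2.78.

pH = 2.78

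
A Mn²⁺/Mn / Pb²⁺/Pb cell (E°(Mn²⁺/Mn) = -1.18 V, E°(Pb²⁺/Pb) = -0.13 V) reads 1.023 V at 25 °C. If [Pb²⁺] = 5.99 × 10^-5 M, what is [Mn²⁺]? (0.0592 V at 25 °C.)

4.9 × 10^-4 M

From the Nernst equation, log Q = n(E° − E)/0.0592 = 2(1.05 − 1.023)/0.0592 = 0.912, so Q = 8.17.
With Q = [Mn²⁺]/[Pb²⁺] and the known concentrations, [Mn²⁺] in the numerator gives [Mn²⁺] = 4.9 × 10^-4 M.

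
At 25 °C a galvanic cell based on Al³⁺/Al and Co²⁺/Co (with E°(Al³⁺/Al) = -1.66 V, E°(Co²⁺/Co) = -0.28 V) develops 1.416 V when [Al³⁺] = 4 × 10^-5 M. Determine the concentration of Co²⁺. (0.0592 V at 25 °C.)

From the Nernst equation, log Q = n(E° − E)/0.0592 = 6(1.38 − 1.416)/0.0592 = -3.649, so Q = 2.25 × 10^-4.
With Q = [Al³⁺]^2/[Co²⁺]^3 and the known concentrations, [Co²⁺]^3 in the denominator gives [Co²⁺] = 0.019 M.

0.019 M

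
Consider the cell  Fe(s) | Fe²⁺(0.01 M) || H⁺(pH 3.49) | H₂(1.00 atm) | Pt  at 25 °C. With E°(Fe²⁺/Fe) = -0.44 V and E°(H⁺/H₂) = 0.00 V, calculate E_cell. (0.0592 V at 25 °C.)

0.29 V

The hydrogen couple is the cathode, so E°_cell = 0.44 V; n = 2.
[H⁺] = 10^(−3.49) = 3.2 × 10^-4 M, and Q = [Fe²⁺]·P(H₂) / [H⁺]^2 = 9.55 × 10^4.
E = E° − (0.0592/2) log Q = 0.44 − (0.0592/2)(4.980) = 0.293 V.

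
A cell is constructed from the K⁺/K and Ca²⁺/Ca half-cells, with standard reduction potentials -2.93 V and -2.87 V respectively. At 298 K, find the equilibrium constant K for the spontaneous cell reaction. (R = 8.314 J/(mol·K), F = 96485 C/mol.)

E°_cell = -2.87 − (-2.93) = 0.06 V, with n = 2 electrons transferred.
At equilibrium E = 0, so the Nernst equation gives ln K = nFE°/RT = (2)(96485)(0.06)/((8.314)(298)) = 4.67.
K = e^4.67 = 110.

110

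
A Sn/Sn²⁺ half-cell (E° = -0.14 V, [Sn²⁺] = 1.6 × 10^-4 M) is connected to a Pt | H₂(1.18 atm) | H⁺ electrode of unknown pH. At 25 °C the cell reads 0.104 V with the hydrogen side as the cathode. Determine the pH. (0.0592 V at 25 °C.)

E°_cell = 0.14 V and n = 2.
log Q = n(E° − E)/0.0592 = 2×(0.14 − 0.104)/0.0592 = 1.216.
With Q = [Sn²⁺]·P(H₂) / [H⁺]^2, solving for [H⁺] gives log[H⁺] = -2.470, so pH = 2.47.

pH = 2.47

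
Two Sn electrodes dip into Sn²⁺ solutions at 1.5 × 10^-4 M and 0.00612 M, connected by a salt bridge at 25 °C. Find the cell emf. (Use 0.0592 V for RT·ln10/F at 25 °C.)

Both half-cells are Sn²⁺/Sn, so E°_cell = 0. The concentrated side is the cathode; the cell reaction moves Sn²⁺ from high to low concentration with n = 2.
Q = [Sn²⁺]_dilute/[Sn²⁺]_conc = 1.5 × 10^-4/0.00612 = 0.0245.
E = 0 − (0.0592/2) log Q = −(0.0592/2)(-1.611) = 0.0477 V.

0.048 V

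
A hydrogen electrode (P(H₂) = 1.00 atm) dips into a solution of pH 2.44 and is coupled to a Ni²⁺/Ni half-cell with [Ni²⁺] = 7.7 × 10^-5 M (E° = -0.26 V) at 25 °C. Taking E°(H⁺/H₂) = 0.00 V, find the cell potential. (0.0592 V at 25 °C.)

The hydrogen couple is the cathode, so E°_cell = 0.26 V; n = 2.
[H⁺] = 10^(−2.44) = 0.0036 M, and Q = [Ni²⁺]·P(H₂) / [H⁺]^2 = 5.84.
E = E° − (0.0592/2) log Q = 0.26 − (0.0592/2)(0.766) = 0.237 V.

0.24 V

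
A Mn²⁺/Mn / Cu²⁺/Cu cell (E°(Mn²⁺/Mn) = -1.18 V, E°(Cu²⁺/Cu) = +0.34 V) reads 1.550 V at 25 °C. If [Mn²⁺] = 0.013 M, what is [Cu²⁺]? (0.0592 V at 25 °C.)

0.13 M

From the Nernst equation, log Q = n(E° − E)/0.0592 = 2(1.52 − 1.550)/0.0592 = -1.014, so Q = 0.0969.
With Q = [Mn²⁺]/[Cu²⁺] and the known concentrations, [Cu²⁺] in the denominator gives [Cu²⁺] = 0.13 M.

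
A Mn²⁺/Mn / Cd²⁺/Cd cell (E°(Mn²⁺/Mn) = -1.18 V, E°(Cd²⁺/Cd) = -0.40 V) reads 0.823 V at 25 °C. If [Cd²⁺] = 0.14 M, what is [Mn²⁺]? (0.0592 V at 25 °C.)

From the Nernst equation, log Q = n(E° − E)/0.0592 = 2(0.78 − 0.823)/0.0592 = -1.453, so Q = 0.0353.
With Q = [Mn²⁺]/[Cd²⁺] and the known concentrations, [Mn²⁺] in the numerator gives [Mn²⁺] = 0.0049 M.

0.0049 M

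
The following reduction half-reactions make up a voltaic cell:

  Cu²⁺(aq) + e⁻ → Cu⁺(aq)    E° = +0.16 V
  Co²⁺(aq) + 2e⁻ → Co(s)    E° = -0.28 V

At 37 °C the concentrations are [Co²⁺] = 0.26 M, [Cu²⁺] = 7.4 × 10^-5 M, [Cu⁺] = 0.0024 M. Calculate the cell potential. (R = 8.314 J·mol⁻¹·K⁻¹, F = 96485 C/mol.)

The Cu²⁺/Cu⁺ couple has the higher reduction potential and acts as the cathode, so E°_cell = +0.16 − (-0.28) = 0.44 V.
Balancing electrons gives n = 2; the reaction quotient is Q = [Co²⁺]·[Cu⁺]^2/[Cu²⁺]^2 = 273.
E = E° − (RT/nF) ln Q = 0.44 − (8.314×310)/(2×96485) × (5.611) = 0.440 − 0.075 = 0.365 V.

0.365 V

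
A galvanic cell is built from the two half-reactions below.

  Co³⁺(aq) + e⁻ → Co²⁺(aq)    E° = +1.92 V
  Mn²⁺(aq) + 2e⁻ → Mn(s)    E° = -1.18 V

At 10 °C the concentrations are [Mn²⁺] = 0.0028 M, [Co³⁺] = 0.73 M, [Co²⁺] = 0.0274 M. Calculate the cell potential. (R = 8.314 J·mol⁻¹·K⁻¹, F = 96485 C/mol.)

The Co³⁺/Co²⁺ couple has the higher reduction potential and acts as the cathode, so E°_cell = +1.92 − (-1.18) = 3.10 V.
Balancing electrons gives n = 2; the reaction quotient is Q = [Mn²⁺]·[Co²⁺]^2/[Co³⁺]^2 = 3.94 × 10^-6.
E = E° − (RT/nF) ln Q = 3.10 − (8.314×283)/(2×96485) × (-12.443) = 3.100 + 0.152 = 3.252 V.

3.25 V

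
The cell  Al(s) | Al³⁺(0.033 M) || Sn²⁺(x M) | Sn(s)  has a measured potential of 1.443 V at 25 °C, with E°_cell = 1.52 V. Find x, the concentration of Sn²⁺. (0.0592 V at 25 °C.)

From the Nernst equation, log Q = n(E° − E)/0.0592 = 6(1.52 − 1.443)/0.0592 = 7.804, so Q = 6.37 × 10^7.
With Q = [Al³⁺]^2/[Sn²⁺]^3 and the known concentrations, [Sn²⁺]^3 in the denominator gives [Sn²⁺] = 2.6 × 10^-4 M.

2.6 × 10^-4 M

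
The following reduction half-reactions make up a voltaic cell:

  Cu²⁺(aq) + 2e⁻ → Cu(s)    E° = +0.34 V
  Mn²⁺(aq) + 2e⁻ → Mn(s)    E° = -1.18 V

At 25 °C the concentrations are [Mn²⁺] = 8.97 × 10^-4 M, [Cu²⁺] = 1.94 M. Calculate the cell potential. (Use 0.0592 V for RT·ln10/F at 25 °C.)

The Cu²⁺/Cu couple has the higher reduction potential and acts as the cathode, so E°_cell = +0.34 − (-1.18) = 1.52 V.
Balancing electrons gives n = 2; the reaction quotient is Q = [Mn²⁺]/[Cu²⁺] = 4.62 × 10^-4.
At 25 °C, E = E° − (0.0592/n) log Q = 1.52 − (0.0592/2)(-3.335) = 1.520 + 0.099 = 1.619 V.

1.62 V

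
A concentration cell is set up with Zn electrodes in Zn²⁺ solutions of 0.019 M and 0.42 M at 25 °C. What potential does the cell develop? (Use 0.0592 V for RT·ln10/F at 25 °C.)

0.040 V

Both half-cells are Zn²⁺/Zn, so E°_cell = 0. The concentrated side is the cathode; the cell reaction moves Zn²⁺ from high to low concentration with n = 2.
Q = [Zn²⁺]_dilute/[Zn²⁺]_conc = 0.019/0.42 = 0.0452.
E = 0 − (0.0592/2) log Q = −(0.0592/2)(-1.344) = 0.0398 V.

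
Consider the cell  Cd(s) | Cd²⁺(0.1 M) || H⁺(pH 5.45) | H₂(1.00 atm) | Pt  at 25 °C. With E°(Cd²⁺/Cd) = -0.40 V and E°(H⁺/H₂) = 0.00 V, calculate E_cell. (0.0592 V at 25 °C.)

0.11 V

The hydrogen couple is the cathode, so E°_cell = 0.40 V; n = 2.
[H⁺] = 10^(−5.45) = 3.5 × 10^-6 M, and Q = [Cd²⁺]·P(H₂) / [H⁺]^2 = 7.94 × 10^9.
E = E° − (0.0592/2) log Q = 0.40 − (0.0592/2)(9.900) = 0.107 V.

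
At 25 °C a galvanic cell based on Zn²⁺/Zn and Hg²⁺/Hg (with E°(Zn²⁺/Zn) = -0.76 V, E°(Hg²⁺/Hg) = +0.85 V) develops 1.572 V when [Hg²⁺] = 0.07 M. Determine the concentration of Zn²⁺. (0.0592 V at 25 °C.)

1.3 M

From the Nernst equation, log Q = n(E° − E)/0.0592 = 2(1.61 − 1.572)/0.0592 = 1.284, so Q = 19.2.
With Q = [Zn²⁺]/[Hg²⁺] and the known concentrations, [Zn²⁺] in the numerator gives [Zn²⁺] = 1.3 M.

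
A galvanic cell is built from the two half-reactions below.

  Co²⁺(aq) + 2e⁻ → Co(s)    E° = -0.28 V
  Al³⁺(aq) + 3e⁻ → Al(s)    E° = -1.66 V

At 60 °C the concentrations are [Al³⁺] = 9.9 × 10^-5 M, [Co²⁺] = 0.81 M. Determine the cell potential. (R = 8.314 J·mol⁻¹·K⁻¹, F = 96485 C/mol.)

The Co²⁺/Co couple has the higher reduction potential and acts as the cathode, so E°_cell = -0.28 − (-1.66) = 1.38 V.
Balancing electrons gives n = 6; the reaction quotient is Q = [Al³⁺]^2/[Co²⁺]^3 = 1.84 × 10^-8.
E = E° − (RT/nF) ln Q = 1.38 − (8.314×333)/(6×96485) × (-17.809) = 1.380 + 0.085 = 1.465 V.

1.47 V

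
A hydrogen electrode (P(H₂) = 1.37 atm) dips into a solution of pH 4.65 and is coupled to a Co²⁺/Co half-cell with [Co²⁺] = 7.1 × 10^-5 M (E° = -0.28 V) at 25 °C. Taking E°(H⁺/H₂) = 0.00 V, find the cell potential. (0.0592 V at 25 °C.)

0.12 V

The hydrogen couple is the cathode, so E°_cell = 0.28 V; n = 2.
[H⁺] = 10^(−4.65) = 2.2 × 10^-5 M, and Q = [Co²⁺]·P(H₂) / [H⁺]^2 = 1.94 × 10^5.
E = E° − (0.0592/2) log Q = 0.28 − (0.0592/2)(5.288) = 0.123 V.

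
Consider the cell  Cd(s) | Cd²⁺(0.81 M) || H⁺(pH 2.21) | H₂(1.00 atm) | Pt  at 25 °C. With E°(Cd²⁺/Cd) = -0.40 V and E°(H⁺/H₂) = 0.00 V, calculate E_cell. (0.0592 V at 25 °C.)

The hydrogen couple is the cathode, so E°_cell = 0.40 V; n = 2.
[H⁺] = 10^(−2.21) = 0.0062 M, and Q = [Cd²⁺]·P(H₂) / [H⁺]^2 = 2.13 × 10^4.
E = E° − (0.0592/2) log Q = 0.40 − (0.0592/2)(4.328) = 0.272 V.

0.27 V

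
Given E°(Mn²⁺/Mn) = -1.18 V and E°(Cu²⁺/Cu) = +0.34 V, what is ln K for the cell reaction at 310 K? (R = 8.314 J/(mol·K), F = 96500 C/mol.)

ln K = 113.8

E°_cell = +0.34 − (-1.18) = 1.52 V, with n = 2 electrons transferred.
At equilibrium E = 0, so the Nernst equation gives ln K = nFE°/RT = (2)(96500)(1.52)/((8.314)(310)) = 113.82.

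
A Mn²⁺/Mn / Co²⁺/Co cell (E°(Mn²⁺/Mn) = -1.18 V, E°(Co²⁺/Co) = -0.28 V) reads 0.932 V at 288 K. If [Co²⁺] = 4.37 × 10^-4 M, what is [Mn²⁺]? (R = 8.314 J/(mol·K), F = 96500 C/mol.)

3.3 × 10^-5 M

From the Nernst equation, ln Q = nF(E° − E)/RT = 2×96500×(0.90 − 0.932)/(8.314×288) = -2.579, so Q = 0.0758.
With Q = [Mn²⁺]/[Co²⁺] and the known concentrations, [Mn²⁺] in the numerator gives [Mn²⁺] = 3.3 × 10^-5 M.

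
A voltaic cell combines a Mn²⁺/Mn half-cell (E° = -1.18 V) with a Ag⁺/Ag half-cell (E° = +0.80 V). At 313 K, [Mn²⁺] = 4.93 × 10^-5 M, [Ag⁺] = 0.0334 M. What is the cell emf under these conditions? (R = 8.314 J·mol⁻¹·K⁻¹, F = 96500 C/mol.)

The Ag⁺/Ag couple has the higher reduction potential and acts as the cathode, so E°_cell = +0.80 − (-1.18) = 1.98 V.
Balancing electrons gives n = 2; the reaction quotient is Q = [Mn²⁺]/[Ag⁺]^2 = 0.0442.
E = E° − (RT/nF) ln Q = 1.98 − (8.314×313)/(2×96500) × (-3.119) = 1.980 + 0.042 = 2.022 V.

2.02 V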